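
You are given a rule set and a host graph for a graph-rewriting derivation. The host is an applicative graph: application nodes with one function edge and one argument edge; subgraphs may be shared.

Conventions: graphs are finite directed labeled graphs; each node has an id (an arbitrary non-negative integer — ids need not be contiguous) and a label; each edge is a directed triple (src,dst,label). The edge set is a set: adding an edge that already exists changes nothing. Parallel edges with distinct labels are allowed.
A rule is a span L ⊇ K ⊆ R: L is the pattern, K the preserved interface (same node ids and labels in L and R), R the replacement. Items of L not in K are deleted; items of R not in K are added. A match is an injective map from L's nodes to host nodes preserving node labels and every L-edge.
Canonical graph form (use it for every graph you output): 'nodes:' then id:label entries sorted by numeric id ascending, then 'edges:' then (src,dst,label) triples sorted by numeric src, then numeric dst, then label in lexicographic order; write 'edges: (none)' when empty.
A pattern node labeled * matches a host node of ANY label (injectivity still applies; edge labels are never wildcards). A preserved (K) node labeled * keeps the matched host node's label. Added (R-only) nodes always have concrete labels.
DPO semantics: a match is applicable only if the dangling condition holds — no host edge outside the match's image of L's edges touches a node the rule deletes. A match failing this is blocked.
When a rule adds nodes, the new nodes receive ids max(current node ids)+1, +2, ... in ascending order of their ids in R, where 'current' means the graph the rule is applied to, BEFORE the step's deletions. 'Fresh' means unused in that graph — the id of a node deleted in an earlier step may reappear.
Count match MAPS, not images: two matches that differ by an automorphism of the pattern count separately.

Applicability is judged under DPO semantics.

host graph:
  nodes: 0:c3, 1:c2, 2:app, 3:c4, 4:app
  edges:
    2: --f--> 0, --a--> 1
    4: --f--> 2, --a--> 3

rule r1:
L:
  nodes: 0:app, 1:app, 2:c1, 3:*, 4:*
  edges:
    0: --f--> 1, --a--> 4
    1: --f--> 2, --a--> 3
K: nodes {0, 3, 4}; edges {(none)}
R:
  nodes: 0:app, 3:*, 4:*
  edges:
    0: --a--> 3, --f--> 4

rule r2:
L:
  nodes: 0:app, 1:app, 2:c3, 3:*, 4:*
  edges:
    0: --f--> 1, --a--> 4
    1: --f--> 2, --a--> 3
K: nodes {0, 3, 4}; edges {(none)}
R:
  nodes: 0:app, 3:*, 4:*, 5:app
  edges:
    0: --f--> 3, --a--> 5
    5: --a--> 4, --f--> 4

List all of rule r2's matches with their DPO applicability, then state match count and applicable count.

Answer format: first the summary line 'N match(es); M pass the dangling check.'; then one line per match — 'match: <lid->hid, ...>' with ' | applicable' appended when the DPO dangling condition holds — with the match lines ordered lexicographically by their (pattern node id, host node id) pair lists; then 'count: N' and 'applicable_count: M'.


1 match(es); 1 pass the dangling check.
match: 0->4, 1->2, 2->0, 3->1, 4->3 | applicable
count: 1
applicable_count: 1


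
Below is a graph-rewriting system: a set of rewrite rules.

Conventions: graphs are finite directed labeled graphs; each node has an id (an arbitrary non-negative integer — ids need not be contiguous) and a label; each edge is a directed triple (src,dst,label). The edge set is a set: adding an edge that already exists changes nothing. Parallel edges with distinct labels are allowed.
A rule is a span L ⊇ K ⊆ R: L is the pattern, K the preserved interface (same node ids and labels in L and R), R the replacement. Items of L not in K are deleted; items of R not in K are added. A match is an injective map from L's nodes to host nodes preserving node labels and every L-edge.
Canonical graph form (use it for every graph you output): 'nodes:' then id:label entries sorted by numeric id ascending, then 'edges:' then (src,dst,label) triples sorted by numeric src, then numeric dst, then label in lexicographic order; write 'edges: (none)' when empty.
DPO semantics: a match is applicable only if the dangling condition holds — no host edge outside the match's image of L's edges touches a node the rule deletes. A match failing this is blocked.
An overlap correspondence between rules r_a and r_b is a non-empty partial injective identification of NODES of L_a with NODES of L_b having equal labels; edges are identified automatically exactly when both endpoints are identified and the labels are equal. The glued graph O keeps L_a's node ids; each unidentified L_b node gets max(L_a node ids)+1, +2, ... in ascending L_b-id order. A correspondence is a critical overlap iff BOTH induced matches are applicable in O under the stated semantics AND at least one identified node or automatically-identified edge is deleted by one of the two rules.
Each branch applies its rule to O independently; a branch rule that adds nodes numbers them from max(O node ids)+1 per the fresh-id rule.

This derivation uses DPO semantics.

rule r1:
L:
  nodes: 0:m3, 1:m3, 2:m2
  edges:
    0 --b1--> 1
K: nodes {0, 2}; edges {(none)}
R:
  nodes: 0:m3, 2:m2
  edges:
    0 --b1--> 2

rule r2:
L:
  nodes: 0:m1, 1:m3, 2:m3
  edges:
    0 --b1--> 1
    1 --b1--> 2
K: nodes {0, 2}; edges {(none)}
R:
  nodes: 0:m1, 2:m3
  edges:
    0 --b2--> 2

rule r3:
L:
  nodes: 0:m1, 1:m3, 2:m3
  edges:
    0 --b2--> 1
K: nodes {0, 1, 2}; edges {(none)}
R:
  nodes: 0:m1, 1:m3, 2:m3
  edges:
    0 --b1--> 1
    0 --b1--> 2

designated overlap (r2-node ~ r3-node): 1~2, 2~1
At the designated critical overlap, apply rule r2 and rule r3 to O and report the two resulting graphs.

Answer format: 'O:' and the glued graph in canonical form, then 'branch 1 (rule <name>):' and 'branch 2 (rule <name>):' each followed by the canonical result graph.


O:
nodes: 0:m1, 1:m3, 2:m3, 3:m1
edges: (0,1,b1); (1,2,b1); (3,2,b2)
branch 1 (rule r2):
nodes: 0:m1, 2:m3, 3:m1
edges: (0,2,b2); (3,2,b2)
branch 2 (rule r3):
nodes: 0:m1, 1:m3, 2:m3, 3:m1
edges: (0,1,b1); (1,2,b1); (3,1,b1); (3,2,b1)


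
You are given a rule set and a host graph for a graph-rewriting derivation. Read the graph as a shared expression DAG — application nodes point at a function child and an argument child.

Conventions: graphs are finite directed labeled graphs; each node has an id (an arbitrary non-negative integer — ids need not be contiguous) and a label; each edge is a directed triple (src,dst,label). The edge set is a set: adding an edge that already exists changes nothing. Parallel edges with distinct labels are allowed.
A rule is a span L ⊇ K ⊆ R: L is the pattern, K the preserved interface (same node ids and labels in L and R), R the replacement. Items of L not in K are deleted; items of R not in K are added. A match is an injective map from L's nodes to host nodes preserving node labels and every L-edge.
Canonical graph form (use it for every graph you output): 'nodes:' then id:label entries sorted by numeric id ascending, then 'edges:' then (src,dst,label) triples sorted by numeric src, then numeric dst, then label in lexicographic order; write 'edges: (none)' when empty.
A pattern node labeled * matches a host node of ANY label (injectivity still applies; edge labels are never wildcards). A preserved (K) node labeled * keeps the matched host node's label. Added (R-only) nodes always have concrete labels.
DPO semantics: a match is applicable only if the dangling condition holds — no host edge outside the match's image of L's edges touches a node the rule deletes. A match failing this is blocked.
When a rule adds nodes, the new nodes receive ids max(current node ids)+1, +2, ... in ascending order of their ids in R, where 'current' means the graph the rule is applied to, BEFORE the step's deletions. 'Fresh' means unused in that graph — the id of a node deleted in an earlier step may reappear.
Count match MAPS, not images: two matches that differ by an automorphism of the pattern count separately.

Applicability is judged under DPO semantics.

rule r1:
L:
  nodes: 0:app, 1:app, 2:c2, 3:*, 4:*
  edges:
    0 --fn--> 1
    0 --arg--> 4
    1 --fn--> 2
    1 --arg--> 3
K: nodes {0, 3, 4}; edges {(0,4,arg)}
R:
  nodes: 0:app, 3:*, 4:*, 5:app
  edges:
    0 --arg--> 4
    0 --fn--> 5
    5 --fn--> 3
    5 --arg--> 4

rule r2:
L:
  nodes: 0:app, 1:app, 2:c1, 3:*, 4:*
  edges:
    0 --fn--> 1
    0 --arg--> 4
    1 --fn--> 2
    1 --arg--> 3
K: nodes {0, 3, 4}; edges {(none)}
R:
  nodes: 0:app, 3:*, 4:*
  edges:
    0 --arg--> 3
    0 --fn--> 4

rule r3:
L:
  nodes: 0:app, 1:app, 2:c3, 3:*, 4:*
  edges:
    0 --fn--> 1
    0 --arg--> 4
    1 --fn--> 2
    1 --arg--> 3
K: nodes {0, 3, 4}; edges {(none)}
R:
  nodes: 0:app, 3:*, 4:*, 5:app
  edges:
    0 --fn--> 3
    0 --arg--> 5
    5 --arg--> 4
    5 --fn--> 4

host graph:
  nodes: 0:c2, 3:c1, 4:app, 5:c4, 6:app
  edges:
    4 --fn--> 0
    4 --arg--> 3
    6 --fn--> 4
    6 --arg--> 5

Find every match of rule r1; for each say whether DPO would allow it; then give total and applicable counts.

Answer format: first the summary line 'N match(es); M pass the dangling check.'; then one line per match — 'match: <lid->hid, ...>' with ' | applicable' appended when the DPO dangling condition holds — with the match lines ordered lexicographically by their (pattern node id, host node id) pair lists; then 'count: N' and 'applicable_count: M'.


1 match(es); 1 pass the dangling check.
match: 0->6, 1->4, 2->0, 3->3, 4->5 | applicable
count: 1
applicable_count: 1


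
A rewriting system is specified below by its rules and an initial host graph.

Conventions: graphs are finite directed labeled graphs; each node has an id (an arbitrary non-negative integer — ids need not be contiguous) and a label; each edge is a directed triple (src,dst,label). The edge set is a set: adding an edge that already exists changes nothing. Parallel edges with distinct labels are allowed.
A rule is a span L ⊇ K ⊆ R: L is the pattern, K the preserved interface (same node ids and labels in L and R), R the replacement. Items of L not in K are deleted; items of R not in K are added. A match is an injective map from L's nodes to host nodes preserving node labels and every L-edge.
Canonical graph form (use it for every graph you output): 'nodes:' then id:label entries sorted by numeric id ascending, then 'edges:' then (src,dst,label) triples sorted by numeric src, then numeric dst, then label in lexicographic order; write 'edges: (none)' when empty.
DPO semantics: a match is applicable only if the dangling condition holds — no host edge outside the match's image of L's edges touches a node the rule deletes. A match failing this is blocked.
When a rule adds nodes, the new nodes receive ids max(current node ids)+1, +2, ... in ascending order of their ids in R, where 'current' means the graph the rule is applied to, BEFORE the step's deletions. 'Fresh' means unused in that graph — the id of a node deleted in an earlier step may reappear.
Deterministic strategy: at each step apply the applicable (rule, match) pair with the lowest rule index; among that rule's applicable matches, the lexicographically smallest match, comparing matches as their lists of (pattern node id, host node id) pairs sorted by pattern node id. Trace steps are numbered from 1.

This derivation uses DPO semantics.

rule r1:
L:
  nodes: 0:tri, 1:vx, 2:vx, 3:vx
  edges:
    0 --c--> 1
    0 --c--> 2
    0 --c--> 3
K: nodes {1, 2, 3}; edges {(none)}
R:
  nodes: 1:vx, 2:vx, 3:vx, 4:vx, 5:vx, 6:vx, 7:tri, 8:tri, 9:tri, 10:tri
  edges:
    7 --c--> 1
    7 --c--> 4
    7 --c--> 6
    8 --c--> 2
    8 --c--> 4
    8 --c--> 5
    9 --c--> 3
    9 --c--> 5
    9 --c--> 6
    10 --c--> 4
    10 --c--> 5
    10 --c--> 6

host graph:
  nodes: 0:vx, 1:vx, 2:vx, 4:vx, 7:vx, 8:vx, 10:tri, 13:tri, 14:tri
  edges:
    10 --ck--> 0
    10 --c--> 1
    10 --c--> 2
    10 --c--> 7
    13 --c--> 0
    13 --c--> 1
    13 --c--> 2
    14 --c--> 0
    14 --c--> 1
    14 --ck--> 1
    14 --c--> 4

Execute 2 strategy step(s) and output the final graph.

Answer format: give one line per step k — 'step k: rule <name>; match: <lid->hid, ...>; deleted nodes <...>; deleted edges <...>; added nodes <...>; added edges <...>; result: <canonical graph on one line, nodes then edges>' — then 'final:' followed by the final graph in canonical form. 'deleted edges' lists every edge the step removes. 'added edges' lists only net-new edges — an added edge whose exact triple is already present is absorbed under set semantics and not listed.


step 1: rule r1; match: 0->13, 1->0, 2->1, 3->2; deleted nodes 13; deleted edges (13,0,c); (13,1,c); (13,2,c); added nodes 15, 16, 17, 18, 19, 20, 21; added edges (18,0,c); (18,15,c); (18,17,c); (19,1,c); (19,15,c); (19,16,c); (20,2,c); (20,16,c); (20,17,c); (21,15,c); (21,16,c); (21,17,c); result: nodes: 0:vx, 1:vx, 2:vx, 4:vx, 7:vx, 8:vx, 10:tri, 14:tri, 15:vx, 16:vx, 17:vx, 18:tri, 19:tri, 20:tri, 21:tri edges: (10,0,ck); (10,1,c); (10,2,c); (10,7,c); (14,0,c); (14,1,c); (14,1,ck); (14,4,c); (18,0,c); (18,15,c); (18,17,c); (19,1,c); (19,15,c); (19,16,c); (20,2,c); (20,16,c); (20,17,c); (21,15,c); (21,16,c); (21,17,c)
step 2: rule r1; match: 0->18, 1->0, 2->15, 3->17; deleted nodes 18; deleted edges (18,0,c); (18,15,c); (18,17,c); added nodes 22, 23, 24, 25, 26, 27, 28; added edges (25,0,c); (25,22,c); (25,24,c); (26,15,c); (26,22,c); (26,23,c); (27,17,c); (27,23,c); (27,24,c); (28,22,c); (28,23,c); (28,24,c); result: nodes: 0:vx, 1:vx, 2:vx, 4:vx, 7:vx, 8:vx, 10:tri, 14:tri, 15:vx, 16:vx, 17:vx, 19:tri, 20:tri, 21:tri, 22:vx, 23:vx, 24:vx, 25:tri, 26:tri, 27:tri, 28:tri edges: (10,0,ck); (10,1,c); (10,2,c); (10,7,c); (14,0,c); (14,1,c); (14,1,ck); (14,4,c); (19,1,c); (19,15,c); (19,16,c); (20,2,c); (20,16,c); (20,17,c); (21,15,c); (21,16,c); (21,17,c); (25,0,c); (25,22,c); (25,24,c); (26,15,c); (26,22,c); (26,23,c); (27,17,c); (27,23,c); (27,24,c); (28,22,c); (28,23,c); (28,24,c)
final:
nodes: 0:vx, 1:vx, 2:vx, 4:vx, 7:vx, 8:vx, 10:tri, 14:tri, 15:vx, 16:vx, 17:vx, 19:tri, 20:tri, 21:tri, 22:vx, 23:vx, 24:vx, 25:tri, 26:tri, 27:tri, 28:tri
edges: (10,0,ck); (10,1,c); (10,2,c); (10,7,c); (14,0,c); (14,1,c); (14,1,ck); (14,4,c); (19,1,c); (19,15,c); (19,16,c); (20,2,c); (20,16,c); (20,17,c); (21,15,c); (21,16,c); (21,17,c); (25,0,c); (25,22,c); (25,24,c); (26,15,c); (26,22,c); (26,23,c); (27,17,c); (27,23,c); (27,24,c); (28,22,c); (28,23,c); (28,24,c)


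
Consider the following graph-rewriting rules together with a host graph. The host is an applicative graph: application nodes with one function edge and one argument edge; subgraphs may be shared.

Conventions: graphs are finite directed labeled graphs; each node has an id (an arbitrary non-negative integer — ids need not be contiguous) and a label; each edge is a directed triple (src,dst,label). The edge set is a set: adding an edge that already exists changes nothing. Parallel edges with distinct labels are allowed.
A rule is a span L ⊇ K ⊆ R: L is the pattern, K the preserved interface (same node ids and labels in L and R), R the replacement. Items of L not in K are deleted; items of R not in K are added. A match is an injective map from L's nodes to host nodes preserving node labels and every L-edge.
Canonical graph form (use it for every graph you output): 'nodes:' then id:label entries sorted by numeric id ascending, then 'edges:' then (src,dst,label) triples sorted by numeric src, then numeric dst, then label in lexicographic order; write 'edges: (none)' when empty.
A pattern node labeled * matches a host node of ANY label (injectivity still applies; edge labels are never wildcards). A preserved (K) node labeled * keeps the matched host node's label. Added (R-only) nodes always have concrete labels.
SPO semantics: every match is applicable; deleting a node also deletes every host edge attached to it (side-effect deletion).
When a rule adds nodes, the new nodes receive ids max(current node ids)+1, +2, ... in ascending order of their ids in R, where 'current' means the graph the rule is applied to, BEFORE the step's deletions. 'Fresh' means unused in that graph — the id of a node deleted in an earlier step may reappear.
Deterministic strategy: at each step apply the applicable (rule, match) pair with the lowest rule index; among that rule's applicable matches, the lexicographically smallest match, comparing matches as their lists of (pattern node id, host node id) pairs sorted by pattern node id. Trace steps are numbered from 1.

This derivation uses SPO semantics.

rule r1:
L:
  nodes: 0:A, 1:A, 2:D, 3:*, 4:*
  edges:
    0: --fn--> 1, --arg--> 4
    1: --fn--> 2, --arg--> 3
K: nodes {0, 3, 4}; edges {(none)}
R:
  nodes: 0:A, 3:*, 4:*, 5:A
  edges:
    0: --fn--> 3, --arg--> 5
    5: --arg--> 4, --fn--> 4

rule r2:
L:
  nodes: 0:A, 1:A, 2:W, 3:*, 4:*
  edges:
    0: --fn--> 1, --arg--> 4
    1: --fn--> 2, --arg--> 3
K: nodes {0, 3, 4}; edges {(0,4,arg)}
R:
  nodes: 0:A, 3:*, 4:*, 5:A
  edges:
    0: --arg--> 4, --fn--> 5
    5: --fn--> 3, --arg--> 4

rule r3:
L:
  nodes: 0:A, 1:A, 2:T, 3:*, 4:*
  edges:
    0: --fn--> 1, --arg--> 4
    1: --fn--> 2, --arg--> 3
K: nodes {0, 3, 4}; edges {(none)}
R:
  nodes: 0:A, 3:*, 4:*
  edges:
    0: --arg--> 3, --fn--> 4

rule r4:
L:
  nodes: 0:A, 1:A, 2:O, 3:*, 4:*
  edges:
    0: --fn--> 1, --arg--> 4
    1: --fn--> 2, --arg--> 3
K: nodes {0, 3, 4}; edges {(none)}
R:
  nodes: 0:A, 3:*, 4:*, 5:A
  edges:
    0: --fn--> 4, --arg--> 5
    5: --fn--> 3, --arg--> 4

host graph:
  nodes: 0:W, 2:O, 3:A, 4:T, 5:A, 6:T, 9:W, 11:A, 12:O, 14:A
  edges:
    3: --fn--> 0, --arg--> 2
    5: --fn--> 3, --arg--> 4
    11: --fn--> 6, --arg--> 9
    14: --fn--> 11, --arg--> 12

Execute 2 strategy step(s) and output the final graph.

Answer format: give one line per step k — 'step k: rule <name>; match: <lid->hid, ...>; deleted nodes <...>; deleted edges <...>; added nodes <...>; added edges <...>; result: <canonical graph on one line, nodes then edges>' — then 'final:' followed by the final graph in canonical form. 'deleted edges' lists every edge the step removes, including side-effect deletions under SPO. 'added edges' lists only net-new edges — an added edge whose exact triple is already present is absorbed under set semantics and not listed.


step 1: rule r2; match: 0->5, 1->3, 2->0, 3->2, 4->4; deleted nodes 0, 3; deleted edges (3,0,fn); (3,2,arg); (5,3,fn); added nodes 15; added edges (5,15,fn); (15,2,fn); (15,4,arg); result: nodes: 2:O, 4:T, 5:A, 6:T, 9:W, 11:A, 12:O, 14:A, 15:A edges: (5,4,arg); (5,15,fn); (11,6,fn); (11,9,arg); (14,11,fn); (14,12,arg); (15,2,fn); (15,4,arg)
step 2: rule r3; match: 0->14, 1->11, 2->6, 3->9, 4->12; deleted nodes 6, 11; deleted edges (11,6,fn); (11,9,arg); (14,11,fn); (14,12,arg); added nodes (none); added edges (14,9,arg); (14,12,fn); result: nodes: 2:O, 4:T, 5:A, 9:W, 12:O, 14:A, 15:A edges: (5,4,arg); (5,15,fn); (14,9,arg); (14,12,fn); (15,2,fn); (15,4,arg)
final:
nodes: 2:O, 4:T, 5:A, 9:W, 12:O, 14:A, 15:A
edges: (5,4,arg); (5,15,fn); (14,9,arg); (14,12,fn); (15,2,fn); (15,4,arg)


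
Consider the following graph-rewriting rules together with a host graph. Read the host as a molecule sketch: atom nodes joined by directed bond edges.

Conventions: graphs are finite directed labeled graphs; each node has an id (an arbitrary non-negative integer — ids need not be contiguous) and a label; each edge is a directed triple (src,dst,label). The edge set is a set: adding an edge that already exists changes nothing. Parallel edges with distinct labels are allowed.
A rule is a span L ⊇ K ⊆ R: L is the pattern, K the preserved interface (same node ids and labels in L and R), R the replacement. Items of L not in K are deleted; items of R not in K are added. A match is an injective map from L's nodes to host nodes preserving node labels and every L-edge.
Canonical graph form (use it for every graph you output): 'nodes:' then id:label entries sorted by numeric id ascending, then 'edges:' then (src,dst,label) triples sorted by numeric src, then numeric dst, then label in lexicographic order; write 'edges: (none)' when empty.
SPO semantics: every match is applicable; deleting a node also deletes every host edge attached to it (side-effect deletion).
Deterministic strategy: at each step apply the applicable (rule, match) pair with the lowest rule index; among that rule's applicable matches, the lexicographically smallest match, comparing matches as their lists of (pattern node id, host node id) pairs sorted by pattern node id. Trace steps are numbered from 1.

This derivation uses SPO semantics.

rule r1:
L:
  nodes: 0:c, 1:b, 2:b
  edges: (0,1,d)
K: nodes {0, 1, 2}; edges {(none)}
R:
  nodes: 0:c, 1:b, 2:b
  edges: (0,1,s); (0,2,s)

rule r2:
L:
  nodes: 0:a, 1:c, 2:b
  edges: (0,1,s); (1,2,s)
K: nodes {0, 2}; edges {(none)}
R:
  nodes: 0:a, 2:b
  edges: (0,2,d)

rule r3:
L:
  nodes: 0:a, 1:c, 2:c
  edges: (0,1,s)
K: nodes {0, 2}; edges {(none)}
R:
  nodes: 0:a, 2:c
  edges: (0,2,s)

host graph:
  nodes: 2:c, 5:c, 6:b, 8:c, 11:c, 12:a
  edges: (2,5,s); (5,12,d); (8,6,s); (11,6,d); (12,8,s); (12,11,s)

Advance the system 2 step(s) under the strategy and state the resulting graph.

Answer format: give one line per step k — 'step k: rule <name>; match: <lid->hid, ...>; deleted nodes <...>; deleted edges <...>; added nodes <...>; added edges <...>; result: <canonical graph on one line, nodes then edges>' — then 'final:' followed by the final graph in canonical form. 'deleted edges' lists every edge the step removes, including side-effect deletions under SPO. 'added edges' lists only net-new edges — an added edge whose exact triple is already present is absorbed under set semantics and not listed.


step 1: rule r2; match: 0->12, 1->8, 2->6; deleted nodes 8; deleted edges (8,6,s); (12,8,s); added nodes (none); added edges (12,6,d); result: nodes: 2:c, 5:c, 6:b, 11:c, 12:a edges: (2,5,s); (5,12,d); (11,6,d); (12,6,d); (12,11,s)
step 2: rule r3; match: 0->12, 1->11, 2->2; deleted nodes 11; deleted edges (11,6,d); (12,11,s); added nodes (none); added edges (12,2,s); result: nodes: 2:c, 5:c, 6:b, 12:a edges: (2,5,s); (5,12,d); (12,2,s); (12,6,d)
final:
nodes: 2:c, 5:c, 6:b, 12:a
edges: (2,5,s); (5,12,d); (12,2,s); (12,6,d)


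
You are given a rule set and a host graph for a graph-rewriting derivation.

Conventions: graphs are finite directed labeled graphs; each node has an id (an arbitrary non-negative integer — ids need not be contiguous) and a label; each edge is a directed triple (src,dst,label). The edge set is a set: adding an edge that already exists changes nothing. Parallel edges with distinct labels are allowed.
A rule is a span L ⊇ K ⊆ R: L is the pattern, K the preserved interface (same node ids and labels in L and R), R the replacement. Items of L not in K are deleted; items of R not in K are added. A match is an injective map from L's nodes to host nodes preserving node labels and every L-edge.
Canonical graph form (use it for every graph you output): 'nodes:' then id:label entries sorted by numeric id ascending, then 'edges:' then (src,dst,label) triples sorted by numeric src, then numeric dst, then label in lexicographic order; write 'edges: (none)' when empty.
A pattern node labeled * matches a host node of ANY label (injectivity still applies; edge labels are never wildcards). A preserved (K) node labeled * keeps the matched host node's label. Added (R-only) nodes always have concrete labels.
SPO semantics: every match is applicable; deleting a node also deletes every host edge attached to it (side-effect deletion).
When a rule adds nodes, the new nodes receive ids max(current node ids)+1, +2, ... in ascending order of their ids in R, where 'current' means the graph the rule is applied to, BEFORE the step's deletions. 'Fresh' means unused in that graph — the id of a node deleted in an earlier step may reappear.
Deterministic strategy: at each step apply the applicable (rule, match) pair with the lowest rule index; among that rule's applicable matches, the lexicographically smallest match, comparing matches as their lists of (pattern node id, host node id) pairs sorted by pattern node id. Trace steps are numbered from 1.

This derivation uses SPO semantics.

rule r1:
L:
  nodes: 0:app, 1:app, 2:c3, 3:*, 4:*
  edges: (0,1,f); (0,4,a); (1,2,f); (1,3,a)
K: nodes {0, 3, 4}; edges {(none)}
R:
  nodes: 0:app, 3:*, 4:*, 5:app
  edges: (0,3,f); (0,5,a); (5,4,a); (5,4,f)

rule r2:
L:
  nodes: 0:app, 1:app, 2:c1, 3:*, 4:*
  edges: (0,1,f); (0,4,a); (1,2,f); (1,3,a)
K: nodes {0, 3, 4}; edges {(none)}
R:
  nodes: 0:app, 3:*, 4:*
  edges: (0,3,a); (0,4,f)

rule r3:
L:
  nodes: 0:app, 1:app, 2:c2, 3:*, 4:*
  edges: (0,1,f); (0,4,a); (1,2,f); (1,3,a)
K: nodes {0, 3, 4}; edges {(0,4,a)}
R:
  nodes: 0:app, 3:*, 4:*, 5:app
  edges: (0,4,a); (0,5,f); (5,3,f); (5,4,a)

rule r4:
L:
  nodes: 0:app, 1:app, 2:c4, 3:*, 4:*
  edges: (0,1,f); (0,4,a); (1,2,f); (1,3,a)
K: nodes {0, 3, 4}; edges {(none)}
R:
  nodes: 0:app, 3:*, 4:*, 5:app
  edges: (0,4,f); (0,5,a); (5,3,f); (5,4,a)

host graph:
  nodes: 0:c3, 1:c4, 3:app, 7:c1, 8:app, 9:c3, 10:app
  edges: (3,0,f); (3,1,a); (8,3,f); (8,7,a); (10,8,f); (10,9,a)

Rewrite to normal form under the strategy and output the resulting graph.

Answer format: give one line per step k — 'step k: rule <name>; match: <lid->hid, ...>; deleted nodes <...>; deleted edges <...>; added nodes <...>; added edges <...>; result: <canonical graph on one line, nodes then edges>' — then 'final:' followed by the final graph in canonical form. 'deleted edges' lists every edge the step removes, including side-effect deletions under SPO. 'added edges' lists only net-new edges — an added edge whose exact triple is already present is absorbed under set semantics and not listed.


step 1: rule r1; match: 0->8, 1->3, 2->0, 3->1, 4->7; deleted nodes 0, 3; deleted edges (3,0,f); (3,1,a); (8,3,f); (8,7,a); added nodes 11; added edges (8,1,f); (8,11,a); (11,7,a); (11,7,f); result: nodes: 1:c4, 7:c1, 8:app, 9:c3, 10:app, 11:app edges: (8,1,f); (8,11,a); (10,8,f); (10,9,a); (11,7,a); (11,7,f)
step 2: rule r4; match: 0->10, 1->8, 2->1, 3->11, 4->9; deleted nodes 1, 8; deleted edges (8,1,f); (8,11,a); (10,8,f); (10,9,a); added nodes 12; added edges (10,9,f); (10,12,a); (12,9,a); (12,11,f); result: nodes: 7:c1, 9:c3, 10:app, 11:app, 12:app edges: (10,9,f); (10,12,a); (11,7,a); (11,7,f); (12,9,a); (12,11,f)
final:
nodes: 7:c1, 9:c3, 10:app, 11:app, 12:app
edges: (10,9,f); (10,12,a); (11,7,a); (11,7,f); (12,9,a); (12,11,f)


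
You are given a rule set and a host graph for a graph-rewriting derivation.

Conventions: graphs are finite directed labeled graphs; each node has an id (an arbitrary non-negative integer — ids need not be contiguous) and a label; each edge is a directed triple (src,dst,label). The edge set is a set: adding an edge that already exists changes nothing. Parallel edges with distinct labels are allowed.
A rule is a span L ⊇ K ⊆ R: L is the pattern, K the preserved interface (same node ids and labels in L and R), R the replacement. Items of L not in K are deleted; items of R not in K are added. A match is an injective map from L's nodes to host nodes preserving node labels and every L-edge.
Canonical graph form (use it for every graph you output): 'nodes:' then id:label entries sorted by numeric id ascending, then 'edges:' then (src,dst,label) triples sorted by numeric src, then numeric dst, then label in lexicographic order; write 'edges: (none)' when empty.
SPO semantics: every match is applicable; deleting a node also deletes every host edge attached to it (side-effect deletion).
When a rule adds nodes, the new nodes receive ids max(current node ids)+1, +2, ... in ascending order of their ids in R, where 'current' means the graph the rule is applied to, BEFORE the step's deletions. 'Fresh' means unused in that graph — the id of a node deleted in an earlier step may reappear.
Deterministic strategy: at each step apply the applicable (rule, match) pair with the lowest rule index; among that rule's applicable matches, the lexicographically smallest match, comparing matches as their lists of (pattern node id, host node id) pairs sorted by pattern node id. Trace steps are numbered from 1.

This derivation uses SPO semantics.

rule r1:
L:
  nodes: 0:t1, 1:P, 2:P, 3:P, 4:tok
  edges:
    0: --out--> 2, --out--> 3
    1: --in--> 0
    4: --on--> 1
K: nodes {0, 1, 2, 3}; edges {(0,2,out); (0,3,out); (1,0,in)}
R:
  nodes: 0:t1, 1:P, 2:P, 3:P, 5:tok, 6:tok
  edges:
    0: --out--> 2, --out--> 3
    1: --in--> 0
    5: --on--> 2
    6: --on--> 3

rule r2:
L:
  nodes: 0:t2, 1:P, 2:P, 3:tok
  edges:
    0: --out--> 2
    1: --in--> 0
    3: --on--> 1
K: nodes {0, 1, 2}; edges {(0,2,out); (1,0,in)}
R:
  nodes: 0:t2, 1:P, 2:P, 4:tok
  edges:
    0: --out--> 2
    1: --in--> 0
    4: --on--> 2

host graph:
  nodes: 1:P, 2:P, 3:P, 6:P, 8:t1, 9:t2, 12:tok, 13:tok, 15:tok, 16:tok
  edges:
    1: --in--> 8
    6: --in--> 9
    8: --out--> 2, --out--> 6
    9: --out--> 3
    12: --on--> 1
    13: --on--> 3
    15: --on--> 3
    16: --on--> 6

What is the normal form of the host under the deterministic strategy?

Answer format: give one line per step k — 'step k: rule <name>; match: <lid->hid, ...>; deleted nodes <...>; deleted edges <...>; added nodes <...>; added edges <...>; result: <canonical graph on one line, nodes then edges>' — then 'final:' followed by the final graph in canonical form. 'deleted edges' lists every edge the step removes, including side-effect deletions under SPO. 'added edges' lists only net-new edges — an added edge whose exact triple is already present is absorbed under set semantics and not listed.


step 1: rule r1; match: 0->8, 1->1, 2->2, 3->6, 4->12; deleted nodes 12; deleted edges (12,1,on); added nodes 17, 18; added edges (17,2,on); (18,6,on); result: nodes: 1:P, 2:P, 3:P, 6:P, 8:t1, 9:t2, 13:tok, 15:tok, 16:tok, 17:tok, 18:tok edges: (1,8,in); (6,9,in); (8,2,out); (8,6,out); (9,3,out); (13,3,on); (15,3,on); (16,6,on); (17,2,on); (18,6,on)
step 2: rule r2; match: 0->9, 1->6, 2->3, 3->16; deleted nodes 16; deleted edges (16,6,on); added nodes 19; added edges (19,3,on); result: nodes: 1:P, 2:P, 3:P, 6:P, 8:t1, 9:t2, 13:tok, 15:tok, 17:tok, 18:tok, 19:tok edges: (1,8,in); (6,9,in); (8,2,out); (8,6,out); (9,3,out); (13,3,on); (15,3,on); (17,2,on); (18,6,on); (19,3,on)
step 3: rule r2; match: 0->9, 1->6, 2->3, 3->18; deleted nodes 18; deleted edges (18,6,on); added nodes 20; added edges (20,3,on); result: nodes: 1:P, 2:P, 3:P, 6:P, 8:t1, 9:t2, 13:tok, 15:tok, 17:tok, 19:tok, 20:tok edges: (1,8,in); (6,9,in); (8,2,out); (8,6,out); (9,3,out); (13,3,on); (15,3,on); (17,2,on); (19,3,on); (20,3,on)
final:
nodes: 1:P, 2:P, 3:P, 6:P, 8:t1, 9:t2, 13:tok, 15:tok, 17:tok, 19:tok, 20:tok
edges: (1,8,in); (6,9,in); (8,2,out); (8,6,out); (9,3,out); (13,3,on); (15,3,on); (17,2,on); (19,3,on); (20,3,on)


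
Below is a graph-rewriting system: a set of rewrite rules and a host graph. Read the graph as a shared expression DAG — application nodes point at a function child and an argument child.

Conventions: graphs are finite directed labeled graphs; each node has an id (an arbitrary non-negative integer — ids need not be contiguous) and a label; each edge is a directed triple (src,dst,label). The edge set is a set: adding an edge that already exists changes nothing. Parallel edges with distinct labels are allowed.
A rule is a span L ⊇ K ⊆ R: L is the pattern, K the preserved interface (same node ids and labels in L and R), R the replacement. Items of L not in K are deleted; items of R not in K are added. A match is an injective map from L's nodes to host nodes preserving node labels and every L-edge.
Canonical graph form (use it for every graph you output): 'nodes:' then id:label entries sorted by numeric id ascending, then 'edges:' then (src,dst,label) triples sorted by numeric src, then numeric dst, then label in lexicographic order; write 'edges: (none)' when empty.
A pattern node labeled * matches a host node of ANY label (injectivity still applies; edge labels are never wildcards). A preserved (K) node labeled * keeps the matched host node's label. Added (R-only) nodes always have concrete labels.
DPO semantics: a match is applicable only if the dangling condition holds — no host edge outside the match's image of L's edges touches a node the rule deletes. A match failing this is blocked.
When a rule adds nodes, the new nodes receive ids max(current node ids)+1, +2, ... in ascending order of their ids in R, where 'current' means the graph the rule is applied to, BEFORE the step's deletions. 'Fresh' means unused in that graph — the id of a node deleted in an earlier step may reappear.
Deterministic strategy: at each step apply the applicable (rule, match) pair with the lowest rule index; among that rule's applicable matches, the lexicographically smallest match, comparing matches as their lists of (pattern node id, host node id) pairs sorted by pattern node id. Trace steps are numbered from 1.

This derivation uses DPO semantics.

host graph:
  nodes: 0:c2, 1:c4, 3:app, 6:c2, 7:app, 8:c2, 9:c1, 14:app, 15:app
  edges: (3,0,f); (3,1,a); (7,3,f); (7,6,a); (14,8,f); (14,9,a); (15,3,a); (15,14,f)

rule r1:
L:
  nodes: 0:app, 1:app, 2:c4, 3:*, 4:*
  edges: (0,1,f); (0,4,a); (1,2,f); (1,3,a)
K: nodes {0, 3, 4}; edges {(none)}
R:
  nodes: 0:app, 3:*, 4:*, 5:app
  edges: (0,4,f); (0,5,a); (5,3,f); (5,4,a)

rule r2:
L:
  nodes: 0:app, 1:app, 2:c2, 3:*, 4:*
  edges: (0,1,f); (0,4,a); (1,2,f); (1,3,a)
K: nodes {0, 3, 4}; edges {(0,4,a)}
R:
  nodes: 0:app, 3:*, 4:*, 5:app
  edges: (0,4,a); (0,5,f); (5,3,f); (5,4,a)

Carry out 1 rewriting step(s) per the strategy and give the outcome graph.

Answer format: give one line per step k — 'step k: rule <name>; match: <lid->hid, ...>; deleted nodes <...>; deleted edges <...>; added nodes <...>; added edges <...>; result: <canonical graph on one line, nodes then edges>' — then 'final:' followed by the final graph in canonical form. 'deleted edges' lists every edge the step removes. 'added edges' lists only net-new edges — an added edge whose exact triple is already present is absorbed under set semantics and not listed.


step 1: rule r2; match: 0->15, 1->14, 2->8, 3->9, 4->3; deleted nodes 8, 14; deleted edges (14,8,f); (14,9,a); (15,14,f); added nodes 16; added edges (15,16,f); (16,3,a); (16,9,f); result: nodes: 0:c2, 1:c4, 3:app, 6:c2, 7:app, 9:c1, 15:app, 16:app edges: (3,0,f); (3,1,a); (7,3,f); (7,6,a); (15,3,a); (15,16,f); (16,3,a); (16,9,f)
final:
nodes: 0:c2, 1:c4, 3:app, 6:c2, 7:app, 9:c1, 15:app, 16:app
edges: (3,0,f); (3,1,a); (7,3,f); (7,6,a); (15,3,a); (15,16,f); (16,3,a); (16,9,f)


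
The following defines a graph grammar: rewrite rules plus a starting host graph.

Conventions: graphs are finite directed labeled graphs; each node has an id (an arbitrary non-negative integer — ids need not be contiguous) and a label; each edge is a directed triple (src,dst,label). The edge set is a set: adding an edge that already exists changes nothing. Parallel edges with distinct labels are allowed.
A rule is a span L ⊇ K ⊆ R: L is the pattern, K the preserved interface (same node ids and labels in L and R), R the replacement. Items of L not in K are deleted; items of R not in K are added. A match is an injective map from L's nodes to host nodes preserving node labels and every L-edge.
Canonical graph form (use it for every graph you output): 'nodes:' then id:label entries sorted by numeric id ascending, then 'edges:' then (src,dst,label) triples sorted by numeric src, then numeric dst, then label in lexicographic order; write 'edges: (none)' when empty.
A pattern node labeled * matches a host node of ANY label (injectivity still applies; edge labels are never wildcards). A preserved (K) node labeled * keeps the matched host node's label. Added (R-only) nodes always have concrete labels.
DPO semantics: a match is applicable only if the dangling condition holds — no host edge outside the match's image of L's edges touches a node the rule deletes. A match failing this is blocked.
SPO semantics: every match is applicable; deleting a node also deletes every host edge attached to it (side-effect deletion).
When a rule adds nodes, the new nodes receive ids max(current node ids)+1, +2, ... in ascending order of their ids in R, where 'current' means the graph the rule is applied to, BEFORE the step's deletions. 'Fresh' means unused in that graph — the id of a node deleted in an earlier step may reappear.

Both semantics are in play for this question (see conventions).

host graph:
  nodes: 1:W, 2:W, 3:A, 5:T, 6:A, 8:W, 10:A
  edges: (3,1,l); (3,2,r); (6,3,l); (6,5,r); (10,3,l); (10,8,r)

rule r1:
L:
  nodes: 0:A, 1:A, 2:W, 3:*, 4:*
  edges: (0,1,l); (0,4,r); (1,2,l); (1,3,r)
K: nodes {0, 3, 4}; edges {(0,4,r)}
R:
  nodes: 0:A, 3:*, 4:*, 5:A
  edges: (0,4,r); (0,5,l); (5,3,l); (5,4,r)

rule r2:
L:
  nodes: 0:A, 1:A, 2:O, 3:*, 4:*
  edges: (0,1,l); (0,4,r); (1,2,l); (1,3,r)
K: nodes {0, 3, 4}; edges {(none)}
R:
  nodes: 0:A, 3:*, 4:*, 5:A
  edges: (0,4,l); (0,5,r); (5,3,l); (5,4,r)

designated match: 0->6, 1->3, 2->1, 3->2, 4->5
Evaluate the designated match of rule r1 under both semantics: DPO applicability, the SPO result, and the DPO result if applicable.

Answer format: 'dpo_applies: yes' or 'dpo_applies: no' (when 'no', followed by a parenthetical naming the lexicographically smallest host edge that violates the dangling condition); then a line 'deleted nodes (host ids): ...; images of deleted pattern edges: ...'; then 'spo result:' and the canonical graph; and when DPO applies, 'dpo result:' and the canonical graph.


dpo_applies: no
(the rule deletes node 3, which keeps host edge (10,3,l) outside the match image — the dangling condition fails, DPO blocks; SPO proceeds and side-deletes such edges)
deleted nodes (host ids): 1, 3; images of deleted pattern edges: (3,1,l); (3,2,r); (6,3,l)
spo result:
nodes: 2:W, 5:T, 6:A, 8:W, 10:A, 11:A
edges: (6,5,r); (6,11,l); (10,8,r); (11,2,l); (11,5,r)


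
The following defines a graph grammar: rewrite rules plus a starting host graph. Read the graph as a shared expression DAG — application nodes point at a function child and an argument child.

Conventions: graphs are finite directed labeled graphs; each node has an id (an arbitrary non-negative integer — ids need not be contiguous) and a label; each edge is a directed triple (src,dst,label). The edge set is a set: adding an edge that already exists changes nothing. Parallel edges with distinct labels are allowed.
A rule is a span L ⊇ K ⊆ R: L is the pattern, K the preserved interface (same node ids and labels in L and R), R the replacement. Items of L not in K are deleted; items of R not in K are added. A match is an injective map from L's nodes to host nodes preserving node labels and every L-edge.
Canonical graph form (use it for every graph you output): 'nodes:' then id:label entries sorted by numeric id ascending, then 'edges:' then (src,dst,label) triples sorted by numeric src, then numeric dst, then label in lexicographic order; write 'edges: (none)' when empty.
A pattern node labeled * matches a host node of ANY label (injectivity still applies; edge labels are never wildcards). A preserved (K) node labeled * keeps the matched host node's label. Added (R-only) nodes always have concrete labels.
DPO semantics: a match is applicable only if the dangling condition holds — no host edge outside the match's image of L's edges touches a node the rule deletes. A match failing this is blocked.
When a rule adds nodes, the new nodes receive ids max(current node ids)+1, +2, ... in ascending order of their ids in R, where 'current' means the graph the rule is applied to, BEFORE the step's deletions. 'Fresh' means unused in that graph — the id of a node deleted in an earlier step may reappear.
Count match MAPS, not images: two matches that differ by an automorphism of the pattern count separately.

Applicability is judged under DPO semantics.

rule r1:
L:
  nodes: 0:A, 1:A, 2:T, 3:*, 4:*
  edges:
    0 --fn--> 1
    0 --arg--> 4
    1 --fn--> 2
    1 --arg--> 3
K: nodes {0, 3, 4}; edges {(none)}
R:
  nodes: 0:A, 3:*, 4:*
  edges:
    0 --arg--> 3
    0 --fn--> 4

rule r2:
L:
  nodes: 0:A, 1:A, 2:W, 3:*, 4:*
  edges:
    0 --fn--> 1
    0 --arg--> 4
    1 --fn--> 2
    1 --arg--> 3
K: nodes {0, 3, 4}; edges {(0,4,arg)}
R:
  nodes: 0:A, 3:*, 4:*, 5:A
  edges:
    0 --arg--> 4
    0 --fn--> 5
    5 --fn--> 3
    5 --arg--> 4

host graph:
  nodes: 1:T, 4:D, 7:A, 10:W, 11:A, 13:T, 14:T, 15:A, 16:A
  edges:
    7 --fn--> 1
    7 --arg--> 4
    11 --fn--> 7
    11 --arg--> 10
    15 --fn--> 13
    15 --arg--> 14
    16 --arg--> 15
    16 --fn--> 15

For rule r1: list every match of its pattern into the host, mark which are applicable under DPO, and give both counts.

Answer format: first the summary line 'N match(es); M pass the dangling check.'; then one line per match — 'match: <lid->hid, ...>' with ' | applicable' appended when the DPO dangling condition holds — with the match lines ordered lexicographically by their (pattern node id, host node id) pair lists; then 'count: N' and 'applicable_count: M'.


1 match(es); 1 pass the dangling check.
match: 0->11, 1->7, 2->1, 3->4, 4->10 | applicable
count: 1
applicable_count: 1
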